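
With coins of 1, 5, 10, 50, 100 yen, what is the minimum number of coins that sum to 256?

5

Greedy: take as many of the largest coin as possible, then repeat with the remainder.
256 − 2×100→56 − 1×50→6 − 1×5→1 − 1×1→0
Total coins = 2 + 1 + 1 + 1 = 5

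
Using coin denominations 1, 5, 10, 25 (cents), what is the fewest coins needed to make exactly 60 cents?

60 = 2×25 + 1×10
Total coins = 2 + 1 = 3

3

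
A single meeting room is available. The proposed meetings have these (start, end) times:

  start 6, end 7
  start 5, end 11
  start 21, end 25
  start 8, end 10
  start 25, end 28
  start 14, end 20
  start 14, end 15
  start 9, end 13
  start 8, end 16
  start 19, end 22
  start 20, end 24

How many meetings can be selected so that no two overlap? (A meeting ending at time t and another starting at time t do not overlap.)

5

Sort by end time and greedily take each interval whose start is ≥ the last chosen end.
Sorted by end: (6,7)  (8,10)  (5,11)  (9,13)  (14,15)  (8,16)  (14,20)  (19,22)  (20,24)  (21,25)  (25,28)
take (6,7); take (8,10); skip (9,13); take (14,15); skip (14,20); take (19,22); skip (20,24); take (25,28).
Selected 5 meetings.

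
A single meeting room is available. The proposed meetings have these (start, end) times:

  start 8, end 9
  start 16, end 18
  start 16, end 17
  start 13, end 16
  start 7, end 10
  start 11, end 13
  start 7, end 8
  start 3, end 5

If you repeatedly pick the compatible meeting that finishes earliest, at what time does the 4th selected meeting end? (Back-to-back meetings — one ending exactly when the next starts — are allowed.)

13

Sorted by end: (3,5)  (7,8)  (8,9)  (7,10)  (11,13)  (13,16)  (16,17)  (16,18)
take (3,5); take (7,8); take (8,9); take (11,13); take (13,16); take (16,17); skip (16,18).
Selected: (3,5) (7,8) (8,9) (11,13) (13,16) (16,17)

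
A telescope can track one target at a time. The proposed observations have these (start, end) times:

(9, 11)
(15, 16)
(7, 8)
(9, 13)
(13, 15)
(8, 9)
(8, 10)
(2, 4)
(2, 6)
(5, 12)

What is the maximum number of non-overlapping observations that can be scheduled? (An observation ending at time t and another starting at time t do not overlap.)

Order by finish time; keep every interval that doesn't clash with the previous kept one.
Sorted by end: (2,4)  (2,6)  (7,8)  (8,9)  (8,10)  (9,11)  (5,12)  (9,13)  (13,15)  (15,16)
take (2,4); skip (2,6); take (7,8); take (8,9); skip (8,10); take (9,11); skip (5,12); take (13,15); take (15,16).
Selected 6 observations.

6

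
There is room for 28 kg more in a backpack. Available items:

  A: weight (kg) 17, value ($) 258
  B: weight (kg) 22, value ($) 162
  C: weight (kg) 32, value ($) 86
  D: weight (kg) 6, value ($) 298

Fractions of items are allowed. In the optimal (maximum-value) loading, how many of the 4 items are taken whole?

2

Greedy by value/weight ratio, highest first.
Order: D (298/6=49.67) > A (258/17=15.18) > B (162/22=7.36) > C (86/32=2.69)
Fill: take D (6 @ 298) → take A (17 @ 258) → take 5/22 of B → 36.82; 28/28 used.
2 item(s) taken whole; one partial (take 5/22 of B).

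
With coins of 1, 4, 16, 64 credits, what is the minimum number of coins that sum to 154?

7

Use the largest denomination that fits, subtract, and repeat.
154 = 2×64 + 1×16 + 2×4 + 2×1
Total coins = 2 + 1 + 2 + 2 = 7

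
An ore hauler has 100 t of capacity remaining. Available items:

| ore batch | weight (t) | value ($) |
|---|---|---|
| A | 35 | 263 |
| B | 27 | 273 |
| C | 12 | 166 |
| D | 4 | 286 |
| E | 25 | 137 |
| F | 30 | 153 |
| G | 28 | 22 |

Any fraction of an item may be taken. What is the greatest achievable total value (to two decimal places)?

Greedy by value/weight ratio, highest first.
Ratios (sorted): D 71.50, C 13.83, B 10.11, A 7.51, E 5.48, F 5.10, G 0.79
take D (4 @ 286); take C (12 @ 166); take B (27 @ 273); take A (35 @ 263); take 22/25 of E → 120.56. Capacity used 100/100.
Total value = 1108.56

1108.56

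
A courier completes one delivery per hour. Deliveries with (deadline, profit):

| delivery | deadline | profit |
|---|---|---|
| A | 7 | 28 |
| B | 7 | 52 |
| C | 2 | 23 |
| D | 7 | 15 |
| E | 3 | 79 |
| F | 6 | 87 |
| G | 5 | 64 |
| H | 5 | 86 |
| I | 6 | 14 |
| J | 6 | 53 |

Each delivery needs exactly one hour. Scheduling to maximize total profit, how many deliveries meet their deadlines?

7

Profit order: F=87 H=86 E=79 G=64 J=53 B=52 A=28 C=23 D=15 I=14
Assign: F→slot 6, H→slot 5, E→slot 3, G→slot 4, J→slot 2, B→slot 7, A→slot 1, C skipped, D skipped, I skipped.
Slots: [1:A] [2:J] [3:E] [4:G] [5:H] [6:F] [7:B]
7 of 10 scheduled.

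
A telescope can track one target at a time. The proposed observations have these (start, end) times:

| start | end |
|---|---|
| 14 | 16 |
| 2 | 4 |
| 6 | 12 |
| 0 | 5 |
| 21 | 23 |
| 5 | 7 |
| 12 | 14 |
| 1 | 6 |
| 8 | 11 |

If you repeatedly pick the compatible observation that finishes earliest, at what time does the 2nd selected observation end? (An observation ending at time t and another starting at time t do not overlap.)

Greedy by earliest finish: after sorting by end time, pick each interval compatible with the last pick.
By end time: (2,4), (0,5), (1,6), (5,7), (8,11), (6,12), (12,14), (14,16), (21,23).
Pick (2,4); next start ≥ 4 → (5,7); next start ≥ 7 → (8,11); next start ≥ 11 → (12,14); next start ≥ 14 → (14,16); next start ≥ 16 → (21,23).
Selected: (2,4) (5,7) (8,11) (12,14) (14,16) (21,23)

7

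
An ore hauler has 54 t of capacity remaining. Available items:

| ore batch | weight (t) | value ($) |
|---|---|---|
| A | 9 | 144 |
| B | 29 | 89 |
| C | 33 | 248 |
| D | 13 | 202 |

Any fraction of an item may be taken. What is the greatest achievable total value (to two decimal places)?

Greedy by value/weight ratio, highest first.
Ratios (sorted): A 16.00, D 15.54, C 7.52, B 3.07
take A (9 @ 144); take D (13 @ 202); take 32/33 of C → 240.48. Capacity used 54/54.
Total value = 586.48

586.48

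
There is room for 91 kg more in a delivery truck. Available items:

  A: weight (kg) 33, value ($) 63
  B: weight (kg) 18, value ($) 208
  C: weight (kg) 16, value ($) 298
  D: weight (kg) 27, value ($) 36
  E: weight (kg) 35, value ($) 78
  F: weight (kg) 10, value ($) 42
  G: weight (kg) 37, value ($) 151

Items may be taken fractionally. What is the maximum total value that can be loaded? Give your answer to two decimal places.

721.29

Greedy by value/weight ratio, highest first.
Order: C (298/16=18.62) > B (208/18=11.56) > F (42/10=4.20) > G (151/37=4.08) > E (78/35=2.23) > A (63/33=1.91) > D (36/27=1.33)
Fill: take C (16 @ 298) → take B (18 @ 208) → take F (10 @ 42) → take G (37 @ 151) → take 10/35 of E → 22.29; 91/91 used.
Total value = 721.29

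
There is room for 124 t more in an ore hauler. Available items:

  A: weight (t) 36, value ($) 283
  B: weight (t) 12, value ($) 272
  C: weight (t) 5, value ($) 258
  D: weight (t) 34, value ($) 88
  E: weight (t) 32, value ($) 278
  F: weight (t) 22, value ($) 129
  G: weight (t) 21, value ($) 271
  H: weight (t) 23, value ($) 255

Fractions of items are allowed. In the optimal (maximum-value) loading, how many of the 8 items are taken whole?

5

Sort by value per unit weight and fill in that order.
Ratios (sorted): C 51.60, B 22.67, G 12.90, H 11.09, E 8.69, A 7.86, F 5.86, D 2.59
take C (5 @ 258); take B (12 @ 272); take G (21 @ 271); take H (23 @ 255); take E (32 @ 278); take 31/36 of A → 243.69. Capacity used 124/124.
5 item(s) taken whole; one partial (take 31/36 of A).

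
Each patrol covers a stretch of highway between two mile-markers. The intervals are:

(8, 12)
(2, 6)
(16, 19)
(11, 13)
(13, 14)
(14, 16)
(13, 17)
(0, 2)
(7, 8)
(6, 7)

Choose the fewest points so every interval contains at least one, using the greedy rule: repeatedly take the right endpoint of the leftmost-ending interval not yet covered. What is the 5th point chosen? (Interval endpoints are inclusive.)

By right end: [0,2]  [2,6]  [6,7]  [7,8]  [8,12]  [11,13]  [13,14]  [14,16]  [13,17]  [16,19]
[0,2] uncovered → point at 2; [6,7] uncovered → point at 7; [8,12] uncovered → point at 12; [13,14] uncovered → point at 14; [16,19] uncovered → point at 19.
Points: 2, 7, 12, 14, 19 (5 total).

19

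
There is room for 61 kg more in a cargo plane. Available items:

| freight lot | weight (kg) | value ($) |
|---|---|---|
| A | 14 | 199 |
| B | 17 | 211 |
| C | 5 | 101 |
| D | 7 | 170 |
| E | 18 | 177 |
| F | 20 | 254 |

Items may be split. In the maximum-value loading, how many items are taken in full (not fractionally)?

4

Ratios (sorted): D 24.29, C 20.20, A 14.21, F 12.70, B 12.41, E 9.83
take D (7 @ 170); take C (5 @ 101); take A (14 @ 199); take F (20 @ 254); take 15/17 of B → 186.18. Capacity used 61/61.
4 item(s) taken whole; one partial (take 15/17 of B).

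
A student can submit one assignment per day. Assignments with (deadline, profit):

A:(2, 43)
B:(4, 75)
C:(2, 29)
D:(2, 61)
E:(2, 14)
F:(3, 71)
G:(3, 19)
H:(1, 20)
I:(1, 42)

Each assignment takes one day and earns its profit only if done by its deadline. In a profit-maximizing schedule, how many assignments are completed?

4

Take jobs in profit order; each goes to the latest open slot no later than its deadline.
By profit: B(d4,75), F(d3,71), D(d2,61), A(d2,43), I(d1,42), C(d2,29), H(d1,20), G(d3,19), E(d2,14)
B→slot 4; F→slot 3; D→slot 2; A→slot 1; I skipped; C skipped; H skipped; G skipped; E skipped.
4 of 9 scheduled.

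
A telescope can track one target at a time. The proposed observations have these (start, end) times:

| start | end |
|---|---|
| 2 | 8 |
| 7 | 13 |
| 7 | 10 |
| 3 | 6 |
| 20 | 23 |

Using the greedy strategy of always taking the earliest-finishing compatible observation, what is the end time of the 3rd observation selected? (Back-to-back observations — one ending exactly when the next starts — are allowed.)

Greedy by earliest finish: after sorting by end time, pick each interval compatible with the last pick.
Sorted by end: (3,6)  (2,8)  (7,10)  (7,13)  (20,23)
take (3,6); take (7,10); skip (7,13); take (20,23).
Selected: (3,6) (7,10) (20,23)

23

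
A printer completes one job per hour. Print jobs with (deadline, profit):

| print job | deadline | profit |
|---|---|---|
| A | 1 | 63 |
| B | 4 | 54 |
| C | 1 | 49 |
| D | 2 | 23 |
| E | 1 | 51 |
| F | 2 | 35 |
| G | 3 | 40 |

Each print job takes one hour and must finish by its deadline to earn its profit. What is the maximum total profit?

Profit order: A=63 B=54 E=51 C=49 G=40 F=35 D=23
Assign: A→slot 1, B→slot 4, E skipped, C skipped, G→slot 3, F→slot 2, D skipped.
Slots: [1:A] [2:F] [3:G] [4:B]
Profit = 63 + 35 + 40 + 54 = 192

192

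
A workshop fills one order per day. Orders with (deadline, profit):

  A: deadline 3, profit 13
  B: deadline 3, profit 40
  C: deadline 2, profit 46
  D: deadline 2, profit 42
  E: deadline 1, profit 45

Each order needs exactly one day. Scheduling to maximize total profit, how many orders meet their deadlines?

3

Take jobs in profit order; each goes to the latest open slot no later than its deadline.
Profit order: C=46 E=45 D=42 B=40 A=13
Assign: C→slot 2, E→slot 1, D skipped, B→slot 3, A skipped.
Slots: [1:E] [2:C] [3:B]
3 of 5 scheduled.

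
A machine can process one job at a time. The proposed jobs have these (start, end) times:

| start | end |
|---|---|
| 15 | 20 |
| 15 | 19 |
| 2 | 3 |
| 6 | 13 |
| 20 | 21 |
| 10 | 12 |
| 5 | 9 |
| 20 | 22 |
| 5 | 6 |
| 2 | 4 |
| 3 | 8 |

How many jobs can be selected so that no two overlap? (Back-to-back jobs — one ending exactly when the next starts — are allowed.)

Sort by end time and greedily take each interval whose start is ≥ the last chosen end.
Sorted by end: (2,3)  (2,4)  (5,6)  (3,8)  (5,9)  (10,12)  (6,13)  (15,19)  (15,20)  (20,21)  (20,22)
take (2,3); take (5,6); take (10,12); take (15,19); take (20,21).
Selected 5 jobs.

5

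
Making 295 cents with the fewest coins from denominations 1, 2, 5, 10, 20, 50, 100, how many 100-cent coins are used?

Use the largest denomination that fits, subtract, and repeat.
295 = 2×100 + 1×50 + 2×20 + 1×5
Count of 100: 2

2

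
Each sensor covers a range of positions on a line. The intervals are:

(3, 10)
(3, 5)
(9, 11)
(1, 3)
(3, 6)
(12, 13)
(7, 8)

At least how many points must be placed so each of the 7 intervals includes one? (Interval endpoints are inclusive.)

Process intervals by earliest right end; each time one isn't hit yet, stab at its right endpoint.
By right end: [1,3]  [3,5]  [3,6]  [7,8]  [3,10]  [9,11]  [12,13]
[1,3] uncovered → point at 3; [7,8] uncovered → point at 8; [9,11] uncovered → point at 11; [12,13] uncovered → point at 13.
Points: 3, 8, 11, 13 (4 total).

4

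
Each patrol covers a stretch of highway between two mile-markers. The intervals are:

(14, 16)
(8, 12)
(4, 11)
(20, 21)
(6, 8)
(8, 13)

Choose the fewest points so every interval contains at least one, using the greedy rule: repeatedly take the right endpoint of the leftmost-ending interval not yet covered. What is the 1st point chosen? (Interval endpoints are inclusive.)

Sort by right endpoint; whenever an interval is uncovered, place a point at its right end.
By right end: [6,8]  [4,11]  [8,12]  [8,13]  [14,16]  [20,21]
[6,8] uncovered → point at 8; [14,16] uncovered → point at 16; [20,21] uncovered → point at 21.
Points: 8, 16, 21 (3 total).

8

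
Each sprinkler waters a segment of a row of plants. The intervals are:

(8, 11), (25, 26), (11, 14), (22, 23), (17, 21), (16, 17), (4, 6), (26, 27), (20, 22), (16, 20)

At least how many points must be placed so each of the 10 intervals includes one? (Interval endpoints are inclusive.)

5

Sort by right endpoint; whenever an interval is uncovered, place a point at its right end.
By right end: [4,6]  [8,11]  [11,14]  [16,17]  [16,20]  [17,21]  [20,22]  [22,23]  [25,26]  [26,27]
[4,6] uncovered → point at 6; [8,11] uncovered → point at 11; [16,17] uncovered → point at 17; [20,22] uncovered → point at 22; [25,26] uncovered → point at 26.
Points: 6, 11, 17, 22, 26 (5 total).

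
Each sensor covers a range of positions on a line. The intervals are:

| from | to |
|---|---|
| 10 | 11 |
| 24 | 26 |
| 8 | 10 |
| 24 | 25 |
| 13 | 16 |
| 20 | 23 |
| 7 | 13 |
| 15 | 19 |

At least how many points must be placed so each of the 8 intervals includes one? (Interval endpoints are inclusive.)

4

Process intervals by earliest right end; each time one isn't hit yet, stab at its right endpoint.
Sorted: [8,10] [10,11] [7,13] [13,16] [15,19] [20,23] [24,25] [24,26]
{[8,10],[10,11],[7,13]} hit by 10; {[13,16],[15,19]} hit by 16; {[20,23]} hit by 23; {[24,25],[24,26]} hit by 25.
Points: 10, 16, 23, 25 (4 total).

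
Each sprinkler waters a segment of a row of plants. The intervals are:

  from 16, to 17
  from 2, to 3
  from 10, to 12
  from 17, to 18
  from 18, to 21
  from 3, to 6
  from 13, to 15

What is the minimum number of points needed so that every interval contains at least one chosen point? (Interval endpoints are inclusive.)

Sort by right endpoint; whenever an interval is uncovered, place a point at its right end.
Sorted: [2,3] [3,6] [10,12] [13,15] [16,17] [17,18] [18,21]
{[2,3],[3,6]} hit by 3; {[10,12]} hit by 12; {[13,15]} hit by 15; {[16,17],[17,18]} hit by 17; {[18,21]} hit by 21.
Points: 3, 12, 15, 17, 21 (5 total).

5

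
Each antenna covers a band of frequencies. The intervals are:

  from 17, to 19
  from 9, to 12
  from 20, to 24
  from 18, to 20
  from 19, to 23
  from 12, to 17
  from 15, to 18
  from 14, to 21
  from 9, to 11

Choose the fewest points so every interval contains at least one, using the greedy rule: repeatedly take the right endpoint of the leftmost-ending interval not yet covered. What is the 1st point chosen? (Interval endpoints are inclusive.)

Sort by right endpoint; whenever an interval is uncovered, place a point at its right end.
By right end: [9,11]  [9,12]  [12,17]  [15,18]  [17,19]  [18,20]  [14,21]  [19,23]  [20,24]
[9,11] uncovered → point at 11; [12,17] uncovered → point at 17; [18,20] uncovered → point at 20.
Points: 11, 17, 20 (3 total).

11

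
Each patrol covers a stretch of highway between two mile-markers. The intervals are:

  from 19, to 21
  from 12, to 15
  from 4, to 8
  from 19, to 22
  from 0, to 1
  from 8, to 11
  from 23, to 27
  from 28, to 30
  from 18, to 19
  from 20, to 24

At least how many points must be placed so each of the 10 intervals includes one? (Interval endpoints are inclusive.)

Sorted: [0,1] [4,8] [8,11] [12,15] [18,19] [19,21] [19,22] [20,24] [23,27] [28,30]
{[0,1]} hit by 1; {[4,8],[8,11]} hit by 8; {[12,15]} hit by 15; {[18,19],[19,21],[19,22]} hit by 19; {[20,24],[23,27]} hit by 24; {[28,30]} hit by 30.
Points: 1, 8, 15, 19, 24, 30 (6 total).

6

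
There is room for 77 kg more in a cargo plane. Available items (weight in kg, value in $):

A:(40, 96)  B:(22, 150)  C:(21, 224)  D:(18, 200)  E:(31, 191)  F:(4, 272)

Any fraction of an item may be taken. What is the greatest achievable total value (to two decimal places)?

919.94

Greedy by value/weight ratio, highest first.
Order: F (272/4=68.00) > D (200/18=11.11) > C (224/21=10.67) > B (150/22=6.82) > E (191/31=6.16) > A (96/40=2.40)
Fill: take F (4 @ 272) → take D (18 @ 200) → take C (21 @ 224) → take B (22 @ 150) → take 12/31 of E → 73.94; 77/77 used.
Total value = 919.94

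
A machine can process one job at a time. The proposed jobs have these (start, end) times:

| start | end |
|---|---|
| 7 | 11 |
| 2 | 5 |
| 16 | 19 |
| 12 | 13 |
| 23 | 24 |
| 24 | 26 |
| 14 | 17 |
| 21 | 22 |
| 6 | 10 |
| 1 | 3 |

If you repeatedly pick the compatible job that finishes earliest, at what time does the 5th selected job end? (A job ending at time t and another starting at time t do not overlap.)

Order by finish time; keep every interval that doesn't clash with the previous kept one.
Sorted by end: (1,3)  (2,5)  (6,10)  (7,11)  (12,13)  (14,17)  (16,19)  (21,22)  (23,24)  (24,26)
take (1,3); take (6,10); skip (7,11); take (12,13); take (14,17); skip (16,19); take (21,22); take (23,24); take (24,26).
Selected: (1,3) (6,10) (12,13) (14,17) (21,22) (23,24) (24,26)

22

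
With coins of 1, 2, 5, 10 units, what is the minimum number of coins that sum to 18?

4

Use the largest denomination that fits, subtract, and repeat.
18 − 1×10→8 − 1×5→3 − 1×2→1 − 1×1→0
Total coins = 1 + 1 + 1 + 1 = 4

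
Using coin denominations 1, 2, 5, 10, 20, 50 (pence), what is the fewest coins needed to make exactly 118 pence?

6

118 = 2×50 + 1×10 + 1×5 + 1×2 + 1×1
Total coins = 2 + 1 + 1 + 1 + 1 = 6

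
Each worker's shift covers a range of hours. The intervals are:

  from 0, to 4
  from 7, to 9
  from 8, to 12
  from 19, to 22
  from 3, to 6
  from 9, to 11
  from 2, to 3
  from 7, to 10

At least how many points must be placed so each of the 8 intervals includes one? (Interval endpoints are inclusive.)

3

Process intervals by earliest right end; each time one isn't hit yet, stab at its right endpoint.
Sorted: [2,3] [0,4] [3,6] [7,9] [7,10] [9,11] [8,12] [19,22]
{[2,3],[0,4],[3,6]} hit by 3; {[7,9],[7,10],[9,11],[8,12]} hit by 9; {[19,22]} hit by 22.
Points: 3, 9, 22 (3 total).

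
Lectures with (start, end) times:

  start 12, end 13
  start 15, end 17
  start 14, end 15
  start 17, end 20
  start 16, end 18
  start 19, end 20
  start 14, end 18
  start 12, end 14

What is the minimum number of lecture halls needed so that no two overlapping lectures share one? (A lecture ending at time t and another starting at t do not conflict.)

3

Events (time:±→running): 12:+→1 12:+→2 13:-→1 14:-→0 14:+→1 14:+→2 15:-→1 15:+→2 16:+→3 … peak 3.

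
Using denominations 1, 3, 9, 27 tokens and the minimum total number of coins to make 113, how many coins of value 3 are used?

1

Greedy: take as many of the largest coin as possible, then repeat with the remainder.
113 = 4×27 + 1×3 + 2×1
Count of 3: 1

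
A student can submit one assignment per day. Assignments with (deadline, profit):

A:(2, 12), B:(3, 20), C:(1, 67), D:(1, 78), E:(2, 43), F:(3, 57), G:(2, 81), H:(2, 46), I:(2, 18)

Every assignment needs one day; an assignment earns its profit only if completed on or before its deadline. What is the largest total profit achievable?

Sort by profit descending; place each in the latest free slot ≤ its deadline.
Profit order: G=81 D=78 C=67 F=57 H=46 E=43 B=20 I=18 A=12
Assign: G→slot 2, D→slot 1, C skipped, F→slot 3, H skipped, E skipped, B skipped, I skipped, A skipped.
Slots: [1:D] [2:G] [3:F]
Profit = 78 + 81 + 57 = 216

216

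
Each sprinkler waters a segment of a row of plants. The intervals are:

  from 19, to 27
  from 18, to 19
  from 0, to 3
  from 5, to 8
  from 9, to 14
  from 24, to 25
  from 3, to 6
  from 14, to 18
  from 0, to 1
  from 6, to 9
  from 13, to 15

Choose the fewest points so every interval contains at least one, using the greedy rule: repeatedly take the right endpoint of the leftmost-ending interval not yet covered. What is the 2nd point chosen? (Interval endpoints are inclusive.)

6

Sorted: [0,1] [0,3] [3,6] [5,8] [6,9] [9,14] [13,15] [14,18] [18,19] [24,25] [19,27]
{[0,1],[0,3]} hit by 1; {[3,6],[5,8],[6,9]} hit by 6; {[9,14],[13,15],[14,18]} hit by 14; {[18,19]} hit by 19; {[24,25],[19,27]} hit by 25.
Points: 1, 6, 14, 19, 25 (5 total).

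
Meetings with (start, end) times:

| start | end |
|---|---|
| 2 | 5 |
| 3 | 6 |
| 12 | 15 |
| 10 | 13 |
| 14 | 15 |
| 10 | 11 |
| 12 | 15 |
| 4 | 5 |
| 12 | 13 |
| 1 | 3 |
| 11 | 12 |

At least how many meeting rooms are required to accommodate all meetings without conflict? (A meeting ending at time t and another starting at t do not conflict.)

4

starts: [1, 2, 3, 4, 10, 10, 11, 12, 12, 12, 14]
ends:   [3, 5, 5, 6, 11, 12, 13, 13, 15, 15, 15]
s1→1 s2→2 e3→1 s3→2 s4→3 e5→2 e5→1 e6→0 s10→1 s10→2 e11→1 s11→2 e12→1 s12→2 s12→3 s12→4  — peak 4.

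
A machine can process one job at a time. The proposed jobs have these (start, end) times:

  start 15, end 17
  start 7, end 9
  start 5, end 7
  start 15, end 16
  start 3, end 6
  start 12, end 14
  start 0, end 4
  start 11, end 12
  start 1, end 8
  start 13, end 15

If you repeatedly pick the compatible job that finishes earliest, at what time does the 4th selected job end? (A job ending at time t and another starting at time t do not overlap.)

Greedy by earliest finish: after sorting by end time, pick each interval compatible with the last pick.
Sorted by end: (0,4)  (3,6)  (5,7)  (1,8)  (7,9)  (11,12)  (12,14)  (13,15)  (15,16)  (15,17)
take (0,4); skip (3,6); take (5,7); take (7,9); take (11,12); take (12,14); take (15,16); skip (15,17).
Selected: (0,4) (5,7) (7,9) (11,12) (12,14) (15,16)

12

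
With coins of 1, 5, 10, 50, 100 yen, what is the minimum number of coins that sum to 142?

142 = 1×100 + 4×10 + 2×1
Total coins = 1 + 4 + 2 = 7

7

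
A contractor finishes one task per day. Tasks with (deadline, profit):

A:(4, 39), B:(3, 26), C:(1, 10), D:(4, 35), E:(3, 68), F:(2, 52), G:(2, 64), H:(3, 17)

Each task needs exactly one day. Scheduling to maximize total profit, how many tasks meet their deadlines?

4

Sort by profit descending; place each in the latest free slot ≤ its deadline.
Profit order: E=68 G=64 F=52 A=39 D=35 B=26 H=17 C=10
Assign: E→slot 3, G→slot 2, F→slot 1, A→slot 4, D skipped, B skipped, H skipped, C skipped.
Slots: [1:F] [2:G] [3:E] [4:A]
4 of 8 scheduled.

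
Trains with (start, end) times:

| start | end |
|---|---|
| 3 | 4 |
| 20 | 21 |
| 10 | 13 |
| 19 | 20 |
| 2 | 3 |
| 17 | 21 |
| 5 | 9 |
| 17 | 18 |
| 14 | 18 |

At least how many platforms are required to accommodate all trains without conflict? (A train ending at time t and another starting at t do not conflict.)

Events (time:±→running): 2:+→1 3:-→0 3:+→1 4:-→0 5:+→1 9:-→0 10:+→1 13:-→0 14:+→1 17:+→2 17:+→3 … peak 3.

3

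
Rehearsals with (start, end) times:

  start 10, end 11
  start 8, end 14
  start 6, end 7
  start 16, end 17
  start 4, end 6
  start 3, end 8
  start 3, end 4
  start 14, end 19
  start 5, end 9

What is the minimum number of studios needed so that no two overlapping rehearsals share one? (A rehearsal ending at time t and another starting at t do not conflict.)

Count concurrent intervals with a sweep; the peak is the room count.
Events (time:±→running): 3:+→1 3:+→2 4:-→1 4:+→2 5:+→3 … peak 3.

3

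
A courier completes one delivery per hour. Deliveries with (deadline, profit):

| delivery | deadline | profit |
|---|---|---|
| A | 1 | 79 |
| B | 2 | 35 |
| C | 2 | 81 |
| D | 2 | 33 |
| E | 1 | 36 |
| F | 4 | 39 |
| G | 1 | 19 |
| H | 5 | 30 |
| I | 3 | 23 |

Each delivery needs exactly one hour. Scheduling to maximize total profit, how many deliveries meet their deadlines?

Sort by profit descending; place each in the latest free slot ≤ its deadline.
Profit order: C=81 A=79 F=39 E=36 B=35 D=33 H=30 I=23 G=19
Assign: C→slot 2, A→slot 1, F→slot 4, E skipped, B skipped, D skipped, H→slot 5, I→slot 3, G skipped.
Slots: [1:A] [2:C] [3:I] [4:F] [5:H]
5 of 9 scheduled.

5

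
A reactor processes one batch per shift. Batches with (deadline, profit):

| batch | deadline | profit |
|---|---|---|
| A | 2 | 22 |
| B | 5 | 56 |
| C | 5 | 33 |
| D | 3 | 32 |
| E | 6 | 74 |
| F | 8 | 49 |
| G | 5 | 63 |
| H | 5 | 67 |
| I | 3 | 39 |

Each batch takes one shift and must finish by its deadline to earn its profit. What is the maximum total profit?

By profit: E(d6,74), H(d5,67), G(d5,63), B(d5,56), F(d8,49), I(d3,39), C(d5,33), D(d3,32), A(d2,22)
E→slot 6; H→slot 5; G→slot 4; B→slot 3; F→slot 8; I→slot 2; C→slot 1; D skipped; A skipped.
Profit = 33 + 39 + 56 + 63 + 67 + 74 + 49 = 381

381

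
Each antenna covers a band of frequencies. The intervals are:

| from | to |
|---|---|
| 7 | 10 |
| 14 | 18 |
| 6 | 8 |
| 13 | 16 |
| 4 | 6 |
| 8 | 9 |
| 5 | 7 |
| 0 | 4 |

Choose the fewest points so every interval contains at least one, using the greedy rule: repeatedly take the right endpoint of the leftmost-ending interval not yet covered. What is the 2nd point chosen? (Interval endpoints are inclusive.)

7

Sort by right endpoint; whenever an interval is uncovered, place a point at its right end.
Sorted: [0,4] [4,6] [5,7] [6,8] [8,9] [7,10] [13,16] [14,18]
{[0,4],[4,6]} hit by 4; {[5,7],[6,8]} hit by 7; {[8,9],[7,10]} hit by 9; {[13,16],[14,18]} hit by 16.
Points: 4, 7, 9, 16 (4 total).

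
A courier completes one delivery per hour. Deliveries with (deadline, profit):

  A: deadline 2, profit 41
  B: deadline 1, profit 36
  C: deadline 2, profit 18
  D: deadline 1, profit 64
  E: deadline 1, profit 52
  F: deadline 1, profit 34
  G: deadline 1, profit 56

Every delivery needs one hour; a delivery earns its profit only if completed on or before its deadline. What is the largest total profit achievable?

Take jobs in profit order; each goes to the latest open slot no later than its deadline.
By profit: D(d1,64), G(d1,56), E(d1,52), A(d2,41), B(d1,36), F(d1,34), C(d2,18)
D→slot 1; G skipped; E skipped; A→slot 2; B skipped; F skipped; C skipped.
Profit = 64 + 41 = 105

105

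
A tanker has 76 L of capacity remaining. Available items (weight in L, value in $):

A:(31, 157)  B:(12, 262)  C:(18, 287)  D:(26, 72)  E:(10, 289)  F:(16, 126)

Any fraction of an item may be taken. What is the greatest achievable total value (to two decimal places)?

Greedy by value/weight ratio, highest first.
Ratios (sorted): E 28.90, B 21.83, C 15.94, F 7.88, A 5.06, D 2.77
take E (10 @ 289); take B (12 @ 262); take C (18 @ 287); take F (16 @ 126); take 20/31 of A → 101.29. Capacity used 76/76.
Total value = 1065.29

1065.29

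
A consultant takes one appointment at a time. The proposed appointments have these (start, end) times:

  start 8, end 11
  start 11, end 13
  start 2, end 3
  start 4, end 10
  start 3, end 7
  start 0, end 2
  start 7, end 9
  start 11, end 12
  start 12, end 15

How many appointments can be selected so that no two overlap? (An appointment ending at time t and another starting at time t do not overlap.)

6

Sorted by end: (0,2)  (2,3)  (3,7)  (7,9)  (4,10)  (8,11)  (11,12)  (11,13)  (12,15)
take (0,2); take (2,3); take (3,7); take (7,9); take (11,12); take (12,15).
Selected 6 appointments.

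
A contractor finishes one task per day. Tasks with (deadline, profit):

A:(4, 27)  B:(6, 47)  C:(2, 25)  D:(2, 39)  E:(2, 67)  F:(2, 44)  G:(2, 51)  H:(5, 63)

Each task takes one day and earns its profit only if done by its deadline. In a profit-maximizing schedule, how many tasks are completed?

Profit order: E=67 H=63 G=51 B=47 F=44 D=39 A=27 C=25
Assign: E→slot 2, H→slot 5, G→slot 1, B→slot 6, F skipped, D skipped, A→slot 4, C skipped.
Slots: [1:G] [2:E] [4:A] [5:H] [6:B]
5 of 8 scheduled.

5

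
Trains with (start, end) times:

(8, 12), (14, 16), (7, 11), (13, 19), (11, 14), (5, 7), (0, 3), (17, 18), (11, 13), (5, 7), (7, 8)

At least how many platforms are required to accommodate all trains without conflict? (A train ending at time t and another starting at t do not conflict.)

3

Events (time:±→running): 0:+→1 3:-→0 5:+→1 5:+→2 7:-→1 7:-→0 7:+→1 7:+→2 8:-→1 8:+→2 11:-→1 11:+→2 11:+→3 … peak 3.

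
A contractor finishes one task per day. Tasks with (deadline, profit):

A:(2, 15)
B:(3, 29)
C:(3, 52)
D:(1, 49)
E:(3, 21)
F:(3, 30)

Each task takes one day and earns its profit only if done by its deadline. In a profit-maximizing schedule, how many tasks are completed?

Take jobs in profit order; each goes to the latest open slot no later than its deadline.
Profit order: C=52 D=49 F=30 B=29 E=21 A=15
Assign: C→slot 3, D→slot 1, F→slot 2, B skipped, E skipped, A skipped.
Slots: [1:D] [2:F] [3:C]
3 of 6 scheduled.

3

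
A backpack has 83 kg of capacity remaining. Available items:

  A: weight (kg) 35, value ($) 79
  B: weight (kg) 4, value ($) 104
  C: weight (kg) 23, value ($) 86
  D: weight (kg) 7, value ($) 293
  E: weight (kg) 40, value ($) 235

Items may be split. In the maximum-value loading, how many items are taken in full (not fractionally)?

Greedy by value/weight ratio, highest first.
Ratios (sorted): D 41.86, B 26.00, E 5.88, C 3.74, A 2.26
take D (7 @ 293); take B (4 @ 104); take E (40 @ 235); take C (23 @ 86); take 9/35 of A → 20.31. Capacity used 83/83.
4 item(s) taken whole; one partial (take 9/35 of A).

4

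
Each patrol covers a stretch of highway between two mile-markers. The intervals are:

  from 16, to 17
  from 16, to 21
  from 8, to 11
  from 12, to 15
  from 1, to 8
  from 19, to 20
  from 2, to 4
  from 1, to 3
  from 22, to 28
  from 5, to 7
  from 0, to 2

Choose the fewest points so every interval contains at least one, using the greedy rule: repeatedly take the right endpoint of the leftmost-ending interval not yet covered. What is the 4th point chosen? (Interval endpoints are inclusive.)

Sort by right endpoint; whenever an interval is uncovered, place a point at its right end.
By right end: [0,2]  [1,3]  [2,4]  [5,7]  [1,8]  [8,11]  [12,15]  [16,17]  [19,20]  [16,21]  [22,28]
[0,2] uncovered → point at 2; [5,7] uncovered → point at 7; [8,11] uncovered → point at 11; [12,15] uncovered → point at 15; [16,17] uncovered → point at 17; [19,20] uncovered → point at 20; [22,28] uncovered → point at 28.
Points: 2, 7, 11, 15, 17, 20, 28 (7 total).

15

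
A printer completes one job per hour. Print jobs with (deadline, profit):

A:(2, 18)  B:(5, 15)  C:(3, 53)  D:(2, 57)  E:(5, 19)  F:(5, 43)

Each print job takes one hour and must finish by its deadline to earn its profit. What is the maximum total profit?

190

Sort by profit descending; place each in the latest free slot ≤ its deadline.
Profit order: D=57 C=53 F=43 E=19 A=18 B=15
Assign: D→slot 2, C→slot 3, F→slot 5, E→slot 4, A→slot 1, B skipped.
Slots: [1:A] [2:D] [3:C] [4:E] [5:F]
Profit = 18 + 57 + 53 + 19 + 43 = 190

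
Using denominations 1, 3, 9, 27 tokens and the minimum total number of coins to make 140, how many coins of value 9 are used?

0

Greedy: take as many of the largest coin as possible, then repeat with the remainder.
140 = 5×27 + 1×3 + 2×1
Count of 9: 0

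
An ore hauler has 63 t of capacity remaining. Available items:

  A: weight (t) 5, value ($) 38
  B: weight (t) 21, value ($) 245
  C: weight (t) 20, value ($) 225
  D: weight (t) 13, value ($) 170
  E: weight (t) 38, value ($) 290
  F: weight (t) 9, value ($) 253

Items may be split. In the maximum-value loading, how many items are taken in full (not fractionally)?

Greedy by value/weight ratio, highest first.
Order: F (253/9=28.11) > D (170/13=13.08) > B (245/21=11.67) > C (225/20=11.25) > E (290/38=7.63) > A (38/5=7.60)
Fill: take F (9 @ 253) → take D (13 @ 170) → take B (21 @ 245) → take C (20 @ 225); 63/63 used.
4 item(s) taken whole.

4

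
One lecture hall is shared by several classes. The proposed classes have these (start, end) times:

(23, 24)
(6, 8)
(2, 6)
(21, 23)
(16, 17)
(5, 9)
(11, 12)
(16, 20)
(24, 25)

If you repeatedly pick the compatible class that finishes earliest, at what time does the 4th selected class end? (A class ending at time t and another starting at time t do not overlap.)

17

By end time: (2,6), (6,8), (5,9), (11,12), (16,17), (16,20), (21,23), (23,24), (24,25).
Pick (2,6); next start ≥ 6 → (6,8); next start ≥ 8 → (11,12); next start ≥ 12 → (16,17); next start ≥ 17 → (21,23); next start ≥ 23 → (23,24); next start ≥ 24 → (24,25).
Selected: (2,6) (6,8) (11,12) (16,17) (21,23) (23,24) (24,25)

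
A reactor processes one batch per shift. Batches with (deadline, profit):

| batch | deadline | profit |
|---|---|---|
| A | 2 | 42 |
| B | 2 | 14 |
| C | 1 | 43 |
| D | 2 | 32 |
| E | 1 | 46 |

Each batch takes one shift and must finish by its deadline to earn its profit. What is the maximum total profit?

88

By profit: E(d1,46), C(d1,43), A(d2,42), D(d2,32), B(d2,14)
E→slot 1; C skipped; A→slot 2; D skipped; B skipped.
Profit = 46 + 42 = 88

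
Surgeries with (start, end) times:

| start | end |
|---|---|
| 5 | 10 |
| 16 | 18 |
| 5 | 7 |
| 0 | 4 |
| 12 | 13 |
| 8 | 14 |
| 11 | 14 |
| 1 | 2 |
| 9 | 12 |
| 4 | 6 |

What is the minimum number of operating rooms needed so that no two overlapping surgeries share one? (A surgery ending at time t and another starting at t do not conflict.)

The answer is the maximum number of intervals overlapping at any instant.
Events (time:±→running): 0:+→1 1:+→2 2:-→1 4:-→0 4:+→1 5:+→2 5:+→3 … peak 3.

3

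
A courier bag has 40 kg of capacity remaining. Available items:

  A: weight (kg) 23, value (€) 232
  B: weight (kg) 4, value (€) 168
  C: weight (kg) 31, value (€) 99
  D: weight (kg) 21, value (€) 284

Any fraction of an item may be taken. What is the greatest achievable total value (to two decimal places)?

603.30

Greedy by value/weight ratio, highest first.
Ratios (sorted): B 42.00, D 13.52, A 10.09, C 3.19
take B (4 @ 168); take D (21 @ 284); take 15/23 of A → 151.30. Capacity used 40/40.
Total value = 603.30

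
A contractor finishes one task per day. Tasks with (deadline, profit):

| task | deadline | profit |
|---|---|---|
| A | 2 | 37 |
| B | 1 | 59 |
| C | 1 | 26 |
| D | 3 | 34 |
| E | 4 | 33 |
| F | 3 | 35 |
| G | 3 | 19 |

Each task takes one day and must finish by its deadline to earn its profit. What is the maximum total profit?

Sort by profit descending; place each in the latest free slot ≤ its deadline.
By profit: B(d1,59), A(d2,37), F(d3,35), D(d3,34), E(d4,33), C(d1,26), G(d3,19)
B→slot 1; A→slot 2; F→slot 3; D skipped; E→slot 4; C skipped; G skipped.
Profit = 59 + 37 + 35 + 33 = 164

164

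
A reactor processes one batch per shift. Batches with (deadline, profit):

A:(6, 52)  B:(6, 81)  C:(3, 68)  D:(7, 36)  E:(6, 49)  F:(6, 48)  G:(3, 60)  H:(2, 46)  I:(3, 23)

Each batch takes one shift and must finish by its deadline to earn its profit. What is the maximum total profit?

Sort by profit descending; place each in the latest free slot ≤ its deadline.
By profit: B(d6,81), C(d3,68), G(d3,60), A(d6,52), E(d6,49), F(d6,48), H(d2,46), D(d7,36), I(d3,23)
B→slot 6; C→slot 3; G→slot 2; A→slot 5; E→slot 4; F→slot 1; H skipped; D→slot 7; I skipped.
Profit = 48 + 60 + 68 + 49 + 52 + 81 + 36 = 394

394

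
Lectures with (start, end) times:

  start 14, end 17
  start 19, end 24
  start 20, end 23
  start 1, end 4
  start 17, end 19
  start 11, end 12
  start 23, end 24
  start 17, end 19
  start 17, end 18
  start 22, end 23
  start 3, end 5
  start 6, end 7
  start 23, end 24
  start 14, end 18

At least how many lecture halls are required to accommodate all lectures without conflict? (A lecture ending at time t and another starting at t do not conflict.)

4

Count concurrent intervals with a sweep; the peak is the room count.
Events (time:±→running): 1:+→1 3:+→2 4:-→1 5:-→0 6:+→1 7:-→0 11:+→1 12:-→0 14:+→1 14:+→2 17:-→1 17:+→2 17:+→3 17:+→4 … peak 4.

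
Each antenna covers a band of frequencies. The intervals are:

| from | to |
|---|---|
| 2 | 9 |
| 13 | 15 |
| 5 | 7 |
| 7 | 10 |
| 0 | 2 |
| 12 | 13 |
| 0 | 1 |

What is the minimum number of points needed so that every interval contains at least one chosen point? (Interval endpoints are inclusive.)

3

Process intervals by earliest right end; each time one isn't hit yet, stab at its right endpoint.
Sorted: [0,1] [0,2] [5,7] [2,9] [7,10] [12,13] [13,15]
{[0,1],[0,2]} hit by 1; {[5,7],[2,9],[7,10]} hit by 7; {[12,13],[13,15]} hit by 13.
Points: 1, 7, 13 (3 total).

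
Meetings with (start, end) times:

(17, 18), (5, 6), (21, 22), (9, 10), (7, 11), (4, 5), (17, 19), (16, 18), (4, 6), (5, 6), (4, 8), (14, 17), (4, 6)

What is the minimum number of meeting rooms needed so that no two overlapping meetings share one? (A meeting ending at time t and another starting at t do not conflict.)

5

The answer is the maximum number of intervals overlapping at any instant.
Events (time:±→running): 4:+→1 4:+→2 4:+→3 4:+→4 5:-→3 5:+→4 5:+→5 … peak 5.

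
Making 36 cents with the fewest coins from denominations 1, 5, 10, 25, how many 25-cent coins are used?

1

36 − 1×25→11 − 1×10→1 − 1×1→0
Count of 25: 1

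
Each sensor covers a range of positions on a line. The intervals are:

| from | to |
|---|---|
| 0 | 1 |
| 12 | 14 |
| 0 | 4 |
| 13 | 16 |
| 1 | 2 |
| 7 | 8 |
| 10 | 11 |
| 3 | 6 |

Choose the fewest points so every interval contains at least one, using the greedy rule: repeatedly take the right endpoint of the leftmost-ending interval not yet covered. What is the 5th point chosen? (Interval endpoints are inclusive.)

14

Process intervals by earliest right end; each time one isn't hit yet, stab at its right endpoint.
Sorted: [0,1] [1,2] [0,4] [3,6] [7,8] [10,11] [12,14] [13,16]
{[0,1],[1,2],[0,4]} hit by 1; {[3,6]} hit by 6; {[7,8]} hit by 8; {[10,11]} hit by 11; {[12,14],[13,16]} hit by 14.
Points: 1, 6, 8, 11, 14 (5 total).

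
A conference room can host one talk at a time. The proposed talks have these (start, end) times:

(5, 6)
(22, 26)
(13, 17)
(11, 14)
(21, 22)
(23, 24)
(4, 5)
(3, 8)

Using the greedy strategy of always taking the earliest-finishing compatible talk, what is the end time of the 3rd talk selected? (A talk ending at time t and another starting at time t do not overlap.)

14

Sorted by end: (4,5)  (5,6)  (3,8)  (11,14)  (13,17)  (21,22)  (23,24)  (22,26)
take (4,5); take (5,6); skip (3,8); take (11,14); take (21,22); take (23,24); skip (22,26).
Selected: (4,5) (5,6) (11,14) (21,22) (23,24)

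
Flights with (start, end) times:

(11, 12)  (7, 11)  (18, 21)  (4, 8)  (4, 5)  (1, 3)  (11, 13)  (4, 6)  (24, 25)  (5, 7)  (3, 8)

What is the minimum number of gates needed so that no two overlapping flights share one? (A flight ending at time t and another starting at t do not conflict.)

4

starts: [1, 3, 4, 4, 4, 5, 7, 11, 11, 18, 24]
ends:   [3, 5, 6, 7, 8, 8, 11, 12, 13, 21, 25]
s1→1 e3→0 s3→1 s4→2 s4→3 s4→4  — peak 4.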